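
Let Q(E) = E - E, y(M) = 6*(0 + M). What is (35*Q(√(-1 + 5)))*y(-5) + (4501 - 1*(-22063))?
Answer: 26564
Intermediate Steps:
y(M) = 6*M
Q(E) = 0
(35*Q(√(-1 + 5)))*y(-5) + (4501 - 1*(-22063)) = (35*0)*(6*(-5)) + (4501 - 1*(-22063)) = 0*(-30) + (4501 + 22063) = 0 + 26564 = 26564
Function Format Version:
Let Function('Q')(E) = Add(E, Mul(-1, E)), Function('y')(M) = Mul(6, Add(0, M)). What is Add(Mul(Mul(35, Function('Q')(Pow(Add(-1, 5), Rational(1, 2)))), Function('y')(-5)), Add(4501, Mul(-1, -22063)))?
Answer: 26564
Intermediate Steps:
Function('y')(M) = Mul(6, M)
Function('Q')(E) = 0
Add(Mul(Mul(35, Function('Q')(Pow(Add(-1, 5), Rational(1, 2)))), Function('y')(-5)), Add(4501, Mul(-1, -22063))) = Add(Mul(Mul(35, 0), Mul(6, -5)), Add(4501, Mul(-1, -22063))) = Add(Mul(0, -30), Add(4501, 22063)) = Add(0, 26564) = 26564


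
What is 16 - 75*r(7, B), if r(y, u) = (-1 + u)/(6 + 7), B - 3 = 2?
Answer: -92/13 ≈ -7.0769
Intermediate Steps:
B = 5 (B = 3 + 2 = 5)
r(y, u) = -1/13 + u/13 (r(y, u) = (-1 + u)/13 = (-1 + u)*(1/13) = -1/13 + u/13)
16 - 75*r(7, B) = 16 - 75*(-1/13 + (1/13)*5) = 16 - 75*(-1/13 + 5/13) = 16 - 75*4/13 = 16 - 300/13 = -92/13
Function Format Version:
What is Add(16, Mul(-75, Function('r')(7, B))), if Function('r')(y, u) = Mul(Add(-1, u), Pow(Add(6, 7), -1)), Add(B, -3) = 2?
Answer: Rational(-92, 13) ≈ -7.0769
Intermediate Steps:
B = 5 (B = Add(3, 2) = 5)
Function('r')(y, u) = Add(Rational(-1, 13), Mul(Rational(1, 13), u)) (Function('r')(y, u) = Mul(Add(-1, u), Pow(13, -1)) = Mul(Add(-1, u), Rational(1, 13)) = Add(Rational(-1, 13), Mul(Rational(1, 13), u)))
Add(16, Mul(-75, Function('r')(7, B))) = Add(16, Mul(-75, Add(Rational(-1, 13), Mul(Rational(1, 13), 5)))) = Add(16, Mul(-75, Add(Rational(-1, 13), Rational(5, 13)))) = Add(16, Mul(-75, Rational(4, 13))) = Add(16, Rational(-300, 13)) = Rational(-92, 13)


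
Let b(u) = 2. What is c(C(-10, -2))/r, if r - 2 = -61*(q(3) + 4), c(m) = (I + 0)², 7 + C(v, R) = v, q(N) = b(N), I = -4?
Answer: -4/91 ≈ -0.043956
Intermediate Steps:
q(N) = 2
C(v, R) = -7 + v
c(m) = 16 (c(m) = (-4 + 0)² = (-4)² = 16)
r = -364 (r = 2 - 61*(2 + 4) = 2 - 366 = -364)
c(C(-10, -2))/r = 16/(-364) = 16*(-1/364) = -4/91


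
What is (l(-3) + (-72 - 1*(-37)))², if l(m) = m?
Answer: 1444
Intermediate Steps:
(l(-3) + (-72 - 1*(-37)))² = (-3 + (-72 - 1*(-37)))² = (-3 + (-72 + 37))² = (-3 - 35)² = (-38)² = 1444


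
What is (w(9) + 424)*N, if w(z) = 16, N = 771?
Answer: 339240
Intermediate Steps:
(w(9) + 424)*N = (16 + 424)*771 = 440*771 = 339240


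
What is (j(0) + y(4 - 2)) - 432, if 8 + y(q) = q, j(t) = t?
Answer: -438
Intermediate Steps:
y(q) = -8 + q
(j(0) + y(4 - 2)) - 432 = (0 + (-8 + (4 - 2))) - 432 = (0 + (-8 + 2)) - 432 = (0 - 6) - 432 = -6 - 432 = -438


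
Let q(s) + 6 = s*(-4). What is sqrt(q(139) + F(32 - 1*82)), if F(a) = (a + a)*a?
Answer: sqrt(4438) ≈ 66.618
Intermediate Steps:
F(a) = 2*a**2 (F(a) = (2*a)*a = 2*a**2)
q(s) = -6 - 4*s (q(s) = -6 + s*(-4) = -6 - 4*s)
sqrt(q(139) + F(32 - 1*82)) = sqrt((-6 - 4*139) + 2*(32 - 1*82)**2) = sqrt((-6 - 556) + 2*(32 - 82)**2) = sqrt(-562 + 2*(-50)**2) = sqrt(-562 + 2*2500) = sqrt(-562 + 5000) = sqrt(4438)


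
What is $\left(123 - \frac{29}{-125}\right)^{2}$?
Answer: $\frac{237283216}{15625} \approx 15186.0$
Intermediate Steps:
$\left(123 - \frac{29}{-125}\right)^{2} = \left(123 - - \frac{29}{125}\right)^{2} = \left(123 + \frac{29}{125}\right)^{2} = \left(\frac{15404}{125}\right)^{2} = \frac{237283216}{15625}$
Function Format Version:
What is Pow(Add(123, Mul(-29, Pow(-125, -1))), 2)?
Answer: Rational(237283216, 15625) ≈ 15186.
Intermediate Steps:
Pow(Add(123, Mul(-29, Pow(-125, -1))), 2) = Pow(Add(123, Mul(-29, Rational(-1, 125))), 2) = Pow(Add(123, Rational(29, 125)), 2) = Pow(Rational(15404, 125), 2) = Rational(237283216, 15625)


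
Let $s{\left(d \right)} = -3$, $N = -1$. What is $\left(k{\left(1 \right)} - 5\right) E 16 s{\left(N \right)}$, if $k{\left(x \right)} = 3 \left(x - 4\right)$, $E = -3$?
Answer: $-2016$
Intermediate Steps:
$k{\left(x \right)} = -12 + 3 x$ ($k{\left(x \right)} = 3 \left(-4 + x\right) = -12 + 3 x$)
$\left(k{\left(1 \right)} - 5\right) E 16 s{\left(N \right)} = \left(\left(-12 + 3 \cdot 1\right) - 5\right) \left(-3\right) 16 \left(-3\right) = \left(\left(-12 + 3\right) - 5\right) \left(-3\right) 16 \left(-3\right) = \left(-9 - 5\right) \left(-3\right) 16 \left(-3\right) = \left(-14\right) \left(-3\right) 16 \left(-3\right) = 42 \cdot 16 \left(-3\right) = 672 \left(-3\right) = -2016$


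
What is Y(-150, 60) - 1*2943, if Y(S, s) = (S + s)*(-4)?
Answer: -2583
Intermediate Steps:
Y(S, s) = -4*S - 4*s
Y(-150, 60) - 1*2943 = (-4*(-150) - 4*60) - 1*2943 = (600 - 240) - 2943 = 360 - 2943 = -2583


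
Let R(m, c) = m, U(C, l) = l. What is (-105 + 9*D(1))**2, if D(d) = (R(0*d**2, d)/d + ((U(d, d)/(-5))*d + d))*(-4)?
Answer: 447561/25 ≈ 17902.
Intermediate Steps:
D(d) = -4*d + 4*d**2/5 (D(d) = ((0*d**2)/d + ((d/(-5))*d + d))*(-4) = (0/d + ((d*(-1/5))*d + d))*(-4) = (0 + ((-d/5)*d + d))*(-4) = (0 + (-d**2/5 + d))*(-4) = (0 + (d - d**2/5))*(-4) = (d - d**2/5)*(-4) = -4*d + 4*d**2/5)
(-105 + 9*D(1))**2 = (-105 + 9*((4/5)*1*(-5 + 1)))**2 = (-105 + 9*((4/5)*1*(-4)))**2 = (-105 + 9*(-16/5))**2 = (-105 - 144/5)**2 = (-669/5)**2 = 447561/25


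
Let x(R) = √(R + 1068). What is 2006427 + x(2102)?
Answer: 2006427 + √3170 ≈ 2.0065e+6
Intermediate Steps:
x(R) = √(1068 + R)
2006427 + x(2102) = 2006427 + √(1068 + 2102) = 2006427 + √3170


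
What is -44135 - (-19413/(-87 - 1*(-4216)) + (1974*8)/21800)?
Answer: -496541306096/11251525 ≈ -44131.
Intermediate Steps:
-44135 - (-19413/(-87 - 1*(-4216)) + (1974*8)/21800) = -44135 - (-19413/(-87 + 4216) + 15792*(1/21800)) = -44135 - (-19413/4129 + 1974/2725) = -44135 - 1*(-44749779/11251525) = -44135 + 44749779/11251525 = -496541306096/11251525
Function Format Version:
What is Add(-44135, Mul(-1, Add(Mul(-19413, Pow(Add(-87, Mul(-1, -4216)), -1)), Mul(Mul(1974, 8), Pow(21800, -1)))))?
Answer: Rational(-496541306096, 11251525) ≈ -44131.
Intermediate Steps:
Add(-44135, Mul(-1, Add(Mul(-19413, Pow(Add(-87, Mul(-1, -4216)), -1)), Mul(Mul(1974, 8), Pow(21800, -1))))) = Add(-44135, Mul(-1, Add(Mul(-19413, Pow(Add(-87, 4216), -1)), Mul(15792, Rational(1, 21800))))) = Add(-44135, Mul(-1, Add(Mul(-19413, Pow(4129, -1)), Rational(1974, 2725)))) = Add(-44135, Mul(-1, Add(Mul(-19413, Rational(1, 4129)), Rational(1974, 2725)))) = Add(-44135, Mul(-1, Add(Rational(-19413, 4129), Rational(1974, 2725)))) = Add(-44135, Mul(-1, Rational(-44749779, 11251525))) = Add(-44135, Rational(44749779, 11251525)) = Rational(-496541306096, 11251525)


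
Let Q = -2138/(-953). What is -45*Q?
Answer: -96210/953 ≈ -100.95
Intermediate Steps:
Q = 2138/953 (Q = -2138*(-1/953) = 2138/953 ≈ 2.2434)
-45*Q = -45*2138/953 = -96210/953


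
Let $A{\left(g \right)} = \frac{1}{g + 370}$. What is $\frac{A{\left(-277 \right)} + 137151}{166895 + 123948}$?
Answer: $\frac{12755044}{27048399} \approx 0.47156$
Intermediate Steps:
$A{\left(g \right)} = \frac{1}{370 + g}$
$\frac{A{\left(-277 \right)} + 137151}{166895 + 123948} = \frac{\frac{1}{370 - 277} + 137151}{166895 + 123948} = \frac{\frac{1}{93} + 137151}{290843} = \left(\frac{1}{93} + 137151\right) \frac{1}{290843} = \frac{12755044}{93} \cdot \frac{1}{290843} = \frac{12755044}{27048399}$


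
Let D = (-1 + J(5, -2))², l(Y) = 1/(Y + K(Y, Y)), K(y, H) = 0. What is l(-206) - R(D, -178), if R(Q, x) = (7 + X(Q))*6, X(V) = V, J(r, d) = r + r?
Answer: -108769/206 ≈ -528.00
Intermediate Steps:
J(r, d) = 2*r
l(Y) = 1/Y (l(Y) = 1/(Y + 0) = 1/Y)
D = 81 (D = (-1 + 2*5)² = (-1 + 10)² = 9² = 81)
R(Q, x) = 42 + 6*Q (R(Q, x) = (7 + Q)*6 = 42 + 6*Q)
l(-206) - R(D, -178) = 1/(-206) - (42 + 6*81) = -1/206 - (42 + 486) = -1/206 - 1*528 = -1/206 - 528 = -108769/206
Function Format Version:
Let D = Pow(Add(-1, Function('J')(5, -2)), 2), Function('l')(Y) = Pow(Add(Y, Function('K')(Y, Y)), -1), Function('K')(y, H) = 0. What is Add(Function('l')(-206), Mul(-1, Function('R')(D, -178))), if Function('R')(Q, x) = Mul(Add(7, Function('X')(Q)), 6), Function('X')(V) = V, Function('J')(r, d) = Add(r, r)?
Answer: Rational(-108769, 206) ≈ -528.00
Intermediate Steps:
Function('J')(r, d) = Mul(2, r)
Function('l')(Y) = Pow(Y, -1) (Function('l')(Y) = Pow(Add(Y, 0), -1) = Pow(Y, -1))
D = 81 (D = Pow(Add(-1, Mul(2, 5)), 2) = Pow(Add(-1, 10), 2) = Pow(9, 2) = 81)
Function('R')(Q, x) = Add(42, Mul(6, Q)) (Function('R')(Q, x) = Mul(Add(7, Q), 6) = Add(42, Mul(6, Q)))
Add(Function('l')(-206), Mul(-1, Function('R')(D, -178))) = Add(Pow(-206, -1), Mul(-1, Add(42, Mul(6, 81)))) = Add(Rational(-1, 206), Mul(-1, Add(42, 486))) = Add(Rational(-1, 206), Mul(-1, 528)) = Add(Rational(-1, 206), -528) = Rational(-108769, 206)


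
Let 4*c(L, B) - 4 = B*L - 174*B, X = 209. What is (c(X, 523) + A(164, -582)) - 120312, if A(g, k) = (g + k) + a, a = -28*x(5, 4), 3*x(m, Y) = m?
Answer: -1394393/12 ≈ -1.1620e+5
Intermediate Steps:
x(m, Y) = m/3
c(L, B) = 1 - 87*B/2 + B*L/4 (c(L, B) = 1 + (B*L - 174*B)/4 = 1 + (-174*B + B*L)/4 = 1 + (-87*B/2 + B*L/4) = 1 - 87*B/2 + B*L/4)
a = -140/3 (a = -28*5/3 = -140/3 ≈ -46.667)
A(g, k) = -140/3 + g + k (A(g, k) = (g + k) - 140/3 = -140/3 + g + k)
(c(X, 523) + A(164, -582)) - 120312 = ((1 - 87/2*523 + (¼)*523*209) + (-140/3 + 164 - 582)) - 120312 = ((1 - 45501/2 + 109307/4) - 1394/3) - 120312 = (18309/4 - 1394/3) - 120312 = 49351/12 - 120312 = -1394393/12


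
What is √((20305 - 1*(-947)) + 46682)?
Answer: √67934 ≈ 260.64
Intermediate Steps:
√((20305 - 1*(-947)) + 46682) = √((20305 + 947) + 46682) = √(21252 + 46682) = √67934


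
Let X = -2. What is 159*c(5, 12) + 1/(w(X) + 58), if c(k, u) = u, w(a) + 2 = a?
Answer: 103033/54 ≈ 1908.0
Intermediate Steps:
w(a) = -2 + a
159*c(5, 12) + 1/(w(X) + 58) = 159*12 + 1/((-2 - 2) + 58) = 1908 + 1/(-4 + 58) = 1908 + 1/54 = 103033/54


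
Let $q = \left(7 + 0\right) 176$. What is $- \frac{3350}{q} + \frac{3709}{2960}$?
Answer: $- \frac{334157}{227920} \approx -1.4661$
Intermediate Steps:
$q = 1232$ ($q = 7 \cdot 176 = 1232$)
$- \frac{3350}{q} + \frac{3709}{2960} = - \frac{3350}{1232} + \frac{3709}{2960} = \left(-3350\right) \frac{1}{1232} + 3709 \cdot \frac{1}{2960} = - \frac{1675}{616} + \frac{3709}{2960} = - \frac{334157}{227920}$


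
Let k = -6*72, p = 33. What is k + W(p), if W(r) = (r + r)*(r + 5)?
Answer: 2076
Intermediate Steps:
W(r) = 2*r*(5 + r) (W(r) = (2*r)*(5 + r) = 2*r*(5 + r))
k = -432
k + W(p) = -432 + 2*33*(5 + 33) = -432 + 2*33*38 = -432 + 2508 = 2076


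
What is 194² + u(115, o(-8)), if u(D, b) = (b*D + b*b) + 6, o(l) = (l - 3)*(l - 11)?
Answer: 105358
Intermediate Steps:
o(l) = (-11 + l)*(-3 + l) (o(l) = (-3 + l)*(-11 + l) = (-11 + l)*(-3 + l))
u(D, b) = 6 + b² + D*b (u(D, b) = (D*b + b²) + 6 = (b² + D*b) + 6 = 6 + b² + D*b)
194² + u(115, o(-8)) = 194² + (6 + (33 + (-8)² - 14*(-8))² + 115*(33 + (-8)² - 14*(-8))) = 37636 + (6 + (33 + 64 + 112)² + 115*(33 + 64 + 112)) = 37636 + (6 + 209² + 115*209) = 37636 + (6 + 43681 + 24035) = 37636 + 67722 = 105358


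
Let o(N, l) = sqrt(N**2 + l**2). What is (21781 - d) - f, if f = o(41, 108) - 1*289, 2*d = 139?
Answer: 44001/2 - sqrt(13345) ≈ 21885.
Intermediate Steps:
d = 139/2 (d = (1/2)*139 = 139/2 ≈ 69.500)
f = -289 + sqrt(13345) (f = sqrt(41**2 + 108**2) - 1*289 = sqrt(1681 + 11664) - 289 = sqrt(13345) - 289 = -289 + sqrt(13345) ≈ -173.48)
(21781 - d) - f = (21781 - 1*139/2) - (-289 + sqrt(13345)) = (21781 - 139/2) + (289 - sqrt(13345)) = 43423/2 + (289 - sqrt(13345)) = 44001/2 - sqrt(13345)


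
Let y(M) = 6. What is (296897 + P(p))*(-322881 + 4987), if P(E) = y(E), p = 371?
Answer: -94383682282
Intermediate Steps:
P(E) = 6
(296897 + P(p))*(-322881 + 4987) = (296897 + 6)*(-322881 + 4987) = 296903*(-317894) = -94383682282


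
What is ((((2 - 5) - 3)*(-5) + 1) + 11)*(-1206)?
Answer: -50652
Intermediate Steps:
((((2 - 5) - 3)*(-5) + 1) + 11)*(-1206) = (((-3 - 3)*(-5) + 1) + 11)*(-1206) = ((-6*(-5) + 1) + 11)*(-1206) = ((30 + 1) + 11)*(-1206) = (31 + 11)*(-1206) = 42*(-1206) = -50652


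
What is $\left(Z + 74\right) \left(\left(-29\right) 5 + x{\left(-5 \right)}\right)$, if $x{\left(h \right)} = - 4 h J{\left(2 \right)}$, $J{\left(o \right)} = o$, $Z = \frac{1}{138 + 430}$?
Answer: $- \frac{4413465}{568} \approx -7770.2$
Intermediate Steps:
$Z = \frac{1}{568} \approx 0.0017606$
$x{\left(h \right)} = - 8 h$ ($x{\left(h \right)} = - 4 h 2 = - 8 h$)
$\left(Z + 74\right) \left(\left(-29\right) 5 + x{\left(-5 \right)}\right) = \left(\frac{1}{568} + 74\right) \left(\left(-29\right) 5 - -40\right) = \frac{42033 \left(-145 + 40\right)}{568} = \frac{42033}{568} \left(-105\right) = - \frac{4413465}{568}$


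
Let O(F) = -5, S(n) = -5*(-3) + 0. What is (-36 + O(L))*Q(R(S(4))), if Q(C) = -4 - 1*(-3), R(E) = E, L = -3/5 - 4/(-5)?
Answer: 41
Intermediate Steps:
L = 1/5 (L = -3*1/5 - 4*(-1/5) = -3/5 + 4/5 = 1/5 ≈ 0.20000)
S(n) = 15 (S(n) = 15 + 0 = 15)
Q(C) = -1 (Q(C) = -4 + 3 = -1)
(-36 + O(L))*Q(R(S(4))) = (-36 - 5)*(-1) = -41*(-1) = 41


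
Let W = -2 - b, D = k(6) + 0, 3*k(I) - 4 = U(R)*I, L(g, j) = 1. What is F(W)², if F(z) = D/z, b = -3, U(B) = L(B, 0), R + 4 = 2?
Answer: 100/9 ≈ 11.111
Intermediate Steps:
R = -2 (R = -4 + 2 = -2)
U(B) = 1
k(I) = 4/3 + I/3 (k(I) = 4/3 + (1*I)/3 = 4/3 + I/3)
D = 10/3 (D = (4/3 + (⅓)*6) + 0 = (4/3 + 2) + 0 = 10/3 + 0 = 10/3 ≈ 3.3333)
W = 1 (W = -2 - 1*(-3) = -2 + 3 = 1)
F(z) = 10/(3*z)
F(W)² = ((10/3)/1)² = ((10/3)*1)² = (10/3)² = 100/9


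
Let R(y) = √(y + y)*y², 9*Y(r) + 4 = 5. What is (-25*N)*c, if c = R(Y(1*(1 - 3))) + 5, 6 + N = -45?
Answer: 6375 + 425*√2/81 ≈ 6382.4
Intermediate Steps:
N = -51 (N = -6 - 45 = -51)
Y(r) = ⅑ (Y(r) = -4/9 + (⅑)*5 = -4/9 + 5/9 = ⅑)
R(y) = √2*y^(5/2) (R(y) = √(2*y)*y² = (√2*√y)*y² = √2*y^(5/2))
c = 5 + √2/243 (c = √2*(⅑)^(5/2) + 5 = √2*(1/243) + 5 = √2/243 + 5 = 5 + √2/243 ≈ 5.0058)
(-25*N)*c = (-25*(-51))*(5 + √2/243) = 1275*(5 + √2/243) = 6375 + 425*√2/81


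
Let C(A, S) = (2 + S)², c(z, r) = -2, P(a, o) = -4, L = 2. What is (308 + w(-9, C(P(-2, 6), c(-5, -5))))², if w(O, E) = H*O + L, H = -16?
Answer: 206116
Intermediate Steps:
w(O, E) = 2 - 16*O (w(O, E) = -16*O + 2 = 2 - 16*O)
(308 + w(-9, C(P(-2, 6), c(-5, -5))))² = (308 + (2 - 16*(-9)))² = (308 + (2 + 144))² = (308 + 146)² = 454² = 206116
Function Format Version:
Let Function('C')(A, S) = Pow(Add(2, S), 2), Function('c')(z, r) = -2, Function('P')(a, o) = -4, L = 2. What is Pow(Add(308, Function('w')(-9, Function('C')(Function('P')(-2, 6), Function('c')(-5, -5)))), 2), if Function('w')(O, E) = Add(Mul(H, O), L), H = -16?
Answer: 206116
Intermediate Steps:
Function('w')(O, E) = Add(2, Mul(-16, O)) (Function('w')(O, E) = Add(Mul(-16, O), 2) = Add(2, Mul(-16, O)))
Pow(Add(308, Function('w')(-9, Function('C')(Function('P')(-2, 6), Function('c')(-5, -5)))), 2) = Pow(Add(308, Add(2, Mul(-16, -9))), 2) = Pow(Add(308, Add(2, 144)), 2) = Pow(Add(308, 146), 2) = Pow(454, 2) = 206116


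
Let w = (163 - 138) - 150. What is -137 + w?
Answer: -262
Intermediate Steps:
w = -125 (w = 25 - 150 = -125)
-137 + w = -137 - 125 = -262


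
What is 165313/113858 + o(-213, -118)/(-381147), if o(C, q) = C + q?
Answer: 63046241009/43396635126 ≈ 1.4528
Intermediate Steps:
165313/113858 + o(-213, -118)/(-381147) = 165313/113858 + (-213 - 118)/(-381147) = 165313*(1/113858) - 331*(-1/381147) = 165313/113858 + 331/381147 = 63046241009/43396635126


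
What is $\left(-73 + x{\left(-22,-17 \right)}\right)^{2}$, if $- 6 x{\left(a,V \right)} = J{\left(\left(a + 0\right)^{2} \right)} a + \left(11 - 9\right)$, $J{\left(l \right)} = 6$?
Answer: $\frac{23716}{9} \approx 2635.1$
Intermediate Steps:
$x{\left(a,V \right)} = - \frac{1}{3} - a$ ($x{\left(a,V \right)} = - \frac{6 a + \left(11 - 9\right)}{6} = - \frac{6 a + 2}{6} = - \frac{2 + 6 a}{6} = - \frac{1}{3} - a$)
$\left(-73 + x{\left(-22,-17 \right)}\right)^{2} = \left(-73 - - \frac{65}{3}\right)^{2} = \left(-73 + \left(- \frac{1}{3} + 22\right)\right)^{2} = \left(-73 + \frac{65}{3}\right)^{2} = \left(- \frac{154}{3}\right)^{2} = \frac{23716}{9}$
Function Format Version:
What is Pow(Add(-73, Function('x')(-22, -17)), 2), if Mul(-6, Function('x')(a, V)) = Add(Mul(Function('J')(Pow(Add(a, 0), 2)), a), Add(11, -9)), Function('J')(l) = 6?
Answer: Rational(23716, 9) ≈ 2635.1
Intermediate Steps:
Function('x')(a, V) = Add(Rational(-1, 3), Mul(-1, a)) (Function('x')(a, V) = Mul(Rational(-1, 6), Add(Mul(6, a), Add(11, -9))) = Mul(Rational(-1, 6), Add(Mul(6, a), 2)) = Mul(Rational(-1, 6), Add(2, Mul(6, a))) = Add(Rational(-1, 3), Mul(-1, a)))
Pow(Add(-73, Function('x')(-22, -17)), 2) = Pow(Add(-73, Add(Rational(-1, 3), Mul(-1, -22))), 2) = Pow(Add(-73, Add(Rational(-1, 3), 22)), 2) = Pow(Add(-73, Rational(65, 3)), 2) = Pow(Rational(-154, 3), 2) = Rational(23716, 9)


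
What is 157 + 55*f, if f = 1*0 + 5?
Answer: 432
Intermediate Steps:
f = 5 (f = 0 + 5 = 5)
157 + 55*f = 157 + 55*5 = 157 + 275 = 432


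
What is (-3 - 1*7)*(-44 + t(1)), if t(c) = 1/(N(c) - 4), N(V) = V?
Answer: 1330/3 ≈ 443.33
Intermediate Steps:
t(c) = 1/(-4 + c) (t(c) = 1/(c - 4) = 1/(-4 + c))
(-3 - 1*7)*(-44 + t(1)) = (-3 - 1*7)*(-44 + 1/(-4 + 1)) = (-3 - 7)*(-44 + 1/(-3)) = -10*(-44 - 1/3) = -10*(-133/3) = 1330/3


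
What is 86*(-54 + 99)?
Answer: 3870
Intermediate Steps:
86*(-54 + 99) = 86*45 = 3870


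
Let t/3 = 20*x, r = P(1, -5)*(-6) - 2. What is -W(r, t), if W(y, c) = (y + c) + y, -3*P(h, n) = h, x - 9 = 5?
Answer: -840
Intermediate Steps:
x = 14 (x = 9 + 5 = 14)
P(h, n) = -h/3
r = 0 (r = -⅓*1*(-6) - 2 = -⅓*(-6) - 2 = 2 - 2 = 0)
t = 840 (t = 3*(20*14) = 3*280 = 840)
W(y, c) = c + 2*y (W(y, c) = (c + y) + y = c + 2*y)
-W(r, t) = -(840 + 2*0) = -(840 + 0) = -1*840 = -840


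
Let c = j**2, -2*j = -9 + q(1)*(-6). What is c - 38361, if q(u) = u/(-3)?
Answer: -153395/4 ≈ -38349.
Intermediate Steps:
q(u) = -u/3 (q(u) = u*(-1/3) = -u/3)
j = 7/2 (j = -(-9 - 1/3*1*(-6))/2 = -(-9 - 1/3*(-6))/2 = -(-9 + 2)/2 = -1/2*(-7) = 7/2 ≈ 3.5000)
c = 49/4 (c = (7/2)**2 = 49/4 ≈ 12.250)
c - 38361 = 49/4 - 38361 = -153395/4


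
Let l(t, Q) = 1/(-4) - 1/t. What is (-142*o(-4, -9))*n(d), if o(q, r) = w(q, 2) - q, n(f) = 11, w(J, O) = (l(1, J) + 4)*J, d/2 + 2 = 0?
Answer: 10934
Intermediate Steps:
l(t, Q) = -¼ - 1/t (l(t, Q) = 1*(-¼) - 1/t = -¼ - 1/t)
d = -4 (d = -4 + 2*0 = -4 + 0 = -4)
w(J, O) = 11*J/4 (w(J, O) = ((¼)*(-4 - 1*1)/1 + 4)*J = ((¼)*1*(-4 - 1) + 4)*J = ((¼)*1*(-5) + 4)*J = (-5/4 + 4)*J = 11*J/4)
o(q, r) = 7*q/4 (o(q, r) = 11*q/4 - q = 7*q/4)
(-142*o(-4, -9))*n(d) = -497*(-4)/2*11 = -142*(-7)*11 = 994*11 = 10934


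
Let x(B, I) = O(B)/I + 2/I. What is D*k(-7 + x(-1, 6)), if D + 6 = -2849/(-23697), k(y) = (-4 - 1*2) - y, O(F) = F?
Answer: -696665/142182 ≈ -4.8998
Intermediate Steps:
x(B, I) = 2/I + B/I (x(B, I) = B/I + 2/I = 2/I + B/I)
k(y) = -6 - y (k(y) = (-4 - 2) - y = -6 - y)
D = -139333/23697 (D = -6 - 2849/(-23697) = -6 - 2849*(-1/23697) = -6 + 2849/23697 = -139333/23697 ≈ -5.8798)
D*k(-7 + x(-1, 6)) = -139333*(-6 - (-7 + (2 - 1)/6))/23697 = -139333*(-6 - (-7 + (⅙)*1))/23697 = -139333*(-6 - (-7 + ⅙))/23697 = -139333*(-6 - 1*(-41/6))/23697 = -139333*(-6 + 41/6)/23697 = -139333/23697*⅚ = -696665/142182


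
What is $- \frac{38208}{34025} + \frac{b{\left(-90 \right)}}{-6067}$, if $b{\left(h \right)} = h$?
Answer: $- \frac{228745686}{206429675} \approx -1.1081$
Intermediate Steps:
$- \frac{38208}{34025} + \frac{b{\left(-90 \right)}}{-6067} = - \frac{38208}{34025} - \frac{90}{-6067} = \left(-38208\right) \frac{1}{34025} - - \frac{90}{6067} = - \frac{38208}{34025} + \frac{90}{6067} = - \frac{228745686}{206429675}$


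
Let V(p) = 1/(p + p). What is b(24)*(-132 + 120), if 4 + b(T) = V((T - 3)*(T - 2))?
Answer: 3695/77 ≈ 47.987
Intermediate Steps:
V(p) = 1/(2*p)
b(T) = -4 + 1/(2*(-3 + T)*(-2 + T)) (b(T) = -4 + 1/(2*(((T - 3)*(T - 2)))) = -4 + 1/(2*(((-3 + T)*(-2 + T)))) = -4 + (1/((-3 + T)*(-2 + T)))/2 = -4 + 1/(2*(-3 + T)*(-2 + T)))
b(24)*(-132 + 120) = ((-47 - 8*24**2 + 40*24)/(2*(6 + 24**2 - 5*24)))*(-132 + 120) = ((-47 - 8*576 + 960)/(2*(6 + 576 - 120)))*(-12) = ((1/2)*(-47 - 4608 + 960)/462)*(-12) = ((1/2)*(1/462)*(-3695))*(-12) = -3695/924*(-12) = 3695/77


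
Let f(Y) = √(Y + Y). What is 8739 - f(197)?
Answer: 8739 - √394 ≈ 8719.2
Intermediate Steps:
f(Y) = √2*√Y (f(Y) = √(2*Y) = √2*√Y)
8739 - f(197) = 8739 - √2*√197 = 8739 - √394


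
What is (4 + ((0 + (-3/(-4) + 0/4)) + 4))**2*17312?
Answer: 1325450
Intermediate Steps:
(4 + ((0 + (-3/(-4) + 0/4)) + 4))**2*17312 = (4 + ((0 + (-3*(-1/4) + 0*(1/4))) + 4))**2*17312 = (4 + ((0 + (3/4 + 0)) + 4))**2*17312 = (4 + ((0 + 3/4) + 4))**2*17312 = (4 + (3/4 + 4))**2*17312 = (4 + 19/4)**2*17312 = (35/4)**2*17312 = (1225/16)*17312 = 1325450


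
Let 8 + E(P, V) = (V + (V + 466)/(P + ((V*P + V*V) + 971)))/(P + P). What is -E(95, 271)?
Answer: 125214011/19047880 ≈ 6.5736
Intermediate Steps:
E(P, V) = -8 + (V + (466 + V)/(971 + P + V**2 + P*V))/(2*P) (E(P, V) = -8 + (V + (V + 466)/(P + ((V*P + V*V) + 971)))/(P + P) = -8 + (V + (466 + V)/(P + ((P*V + V**2) + 971)))/((2*P)) = -8 + (V + (466 + V)/(P + ((V**2 + P*V) + 971)))*(1/(2*P)) = -8 + (V + (466 + V)/(P + (971 + V**2 + P*V)))*(1/(2*P)) = -8 + (V + (466 + V)/(971 + P + V**2 + P*V))*(1/(2*P)) = -8 + (V + (466 + V)/(971 + P + V**2 + P*V))/(2*P))
-E(95, 271) = -(466 + 271**3 - 15536*95 - 16*95**2 + 972*271 + 95*271 - 16*271*95**2 - 15*95*271**2)/(2*95*(971 + 95 + 271**2 + 95*271)) = -(466 + 19902511 - 1475920 - 16*9025 + 263412 + 25745 - 16*271*9025 - 15*95*73441)/(2*95*(971 + 95 + 73441 + 25745)) = -(466 + 19902511 - 1475920 - 144400 + 263412 + 25745 - 39132400 - 104653425)/(2*95*100252) = -(-125214011)/(2*95*100252) = -1*(-125214011/19047880) = 125214011/19047880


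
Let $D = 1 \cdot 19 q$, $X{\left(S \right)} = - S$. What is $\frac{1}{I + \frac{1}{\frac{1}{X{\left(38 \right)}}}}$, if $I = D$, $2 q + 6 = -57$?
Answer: $- \frac{2}{1273} \approx -0.0015711$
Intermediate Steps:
$q = - \frac{63}{2}$ ($q = -3 + \frac{1}{2} \left(-57\right) = -3 - \frac{57}{2} = - \frac{63}{2} \approx -31.5$)
$D = - \frac{1197}{2}$ ($D = 1 \cdot 19 \left(- \frac{63}{2}\right) = 19 \left(- \frac{63}{2}\right) = - \frac{1197}{2} \approx -598.5$)
$I = - \frac{1197}{2} \approx -598.5$
$\frac{1}{I + \frac{1}{\frac{1}{X{\left(38 \right)}}}} = \frac{1}{- \frac{1197}{2} + \frac{1}{\frac{1}{\left(-1\right) 38}}} = \frac{1}{- \frac{1197}{2} + \frac{1}{\frac{1}{-38}}} = \frac{1}{- \frac{1197}{2} + \frac{1}{- \frac{1}{38}}} = \frac{1}{- \frac{1197}{2} - 38} = \frac{1}{- \frac{1273}{2}} = - \frac{2}{1273}$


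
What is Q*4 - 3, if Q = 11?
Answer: 41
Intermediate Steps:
Q*4 - 3 = 11*4 - 3 = 44 - 3 = 41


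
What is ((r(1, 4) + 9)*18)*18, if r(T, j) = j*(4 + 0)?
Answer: 8100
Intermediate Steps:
r(T, j) = 4*j (r(T, j) = j*4 = 4*j)
((r(1, 4) + 9)*18)*18 = ((4*4 + 9)*18)*18 = ((16 + 9)*18)*18 = (25*18)*18 = 450*18 = 8100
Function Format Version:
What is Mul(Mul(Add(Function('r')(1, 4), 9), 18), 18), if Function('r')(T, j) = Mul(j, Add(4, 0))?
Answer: 8100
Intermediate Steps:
Function('r')(T, j) = Mul(4, j) (Function('r')(T, j) = Mul(j, 4) = Mul(4, j))
Mul(Mul(Add(Function('r')(1, 4), 9), 18), 18) = Mul(Mul(Add(Mul(4, 4), 9), 18), 18) = Mul(Mul(Add(16, 9), 18), 18) = Mul(Mul(25, 18), 18) = Mul(450, 18) = 8100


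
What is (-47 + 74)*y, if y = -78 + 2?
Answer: -2052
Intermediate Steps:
y = -76
(-47 + 74)*y = (-47 + 74)*(-76) = 27*(-76) = -2052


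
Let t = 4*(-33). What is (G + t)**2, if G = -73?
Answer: 42025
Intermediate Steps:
t = -132
(G + t)**2 = (-73 - 132)**2 = (-205)**2 = 42025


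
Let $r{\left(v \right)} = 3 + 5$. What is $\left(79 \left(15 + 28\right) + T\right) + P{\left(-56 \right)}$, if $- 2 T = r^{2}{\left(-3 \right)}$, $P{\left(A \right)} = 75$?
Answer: $3440$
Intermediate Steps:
$r{\left(v \right)} = 8$
$T = -32$ ($T = - \frac{8^{2}}{2} = \left(- \frac{1}{2}\right) 64 = -32$)
$\left(79 \left(15 + 28\right) + T\right) + P{\left(-56 \right)} = \left(79 \left(15 + 28\right) - 32\right) + 75 = \left(79 \cdot 43 - 32\right) + 75 = \left(3397 - 32\right) + 75 = 3365 + 75 = 3440$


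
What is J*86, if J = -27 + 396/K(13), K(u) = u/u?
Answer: 31734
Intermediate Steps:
K(u) = 1
J = 369 (J = -27 + 396/1 = -27 + 396*1 = -27 + 396 = 369)
J*86 = 369*86 = 31734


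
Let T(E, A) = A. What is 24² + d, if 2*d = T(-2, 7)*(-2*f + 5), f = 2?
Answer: 1159/2 ≈ 579.50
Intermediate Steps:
d = 7/2 (d = (7*(-2*2 + 5))/2 = (7*(-4 + 5))/2 = (7*1)/2 = (½)*7 = 7/2 ≈ 3.5000)
24² + d = 24² + 7/2 = 576 + 7/2 = 1159/2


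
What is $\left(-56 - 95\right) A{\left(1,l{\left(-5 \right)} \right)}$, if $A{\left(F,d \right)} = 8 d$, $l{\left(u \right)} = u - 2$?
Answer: $8456$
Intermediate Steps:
$l{\left(u \right)} = -2 + u$
$\left(-56 - 95\right) A{\left(1,l{\left(-5 \right)} \right)} = \left(-56 - 95\right) 8 \left(-2 - 5\right) = - 151 \cdot 8 \left(-7\right) = \left(-151\right) \left(-56\right) = 8456$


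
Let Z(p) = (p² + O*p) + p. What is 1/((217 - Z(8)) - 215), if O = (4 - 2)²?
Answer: -1/102 ≈ -0.0098039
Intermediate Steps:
O = 4 (O = 2² = 4)
Z(p) = p² + 5*p (Z(p) = (p² + 4*p) + p = p² + 5*p)
1/((217 - Z(8)) - 215) = 1/((217 - 8*(5 + 8)) - 215) = 1/((217 - 8*13) - 215) = 1/((217 - 1*104) - 215) = 1/((217 - 104) - 215) = 1/(113 - 215) = 1/(-102) = -1/102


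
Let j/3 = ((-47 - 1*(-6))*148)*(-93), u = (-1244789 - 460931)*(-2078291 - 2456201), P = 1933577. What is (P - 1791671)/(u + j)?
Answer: 70953/3867287693606 ≈ 1.8347e-8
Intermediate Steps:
u = 7734573694240 (u = -1705720*(-4534492) = 7734573694240)
j = 1692972 (j = 3*(((-47 - 1*(-6))*148)*(-93)) = 3*(((-47 + 6)*148)*(-93)) = 3*(-41*148*(-93)) = 3*(-6068*(-93)) = 3*564324 = 1692972)
(P - 1791671)/(u + j) = (1933577 - 1791671)/(7734573694240 + 1692972) = 141906/7734575387212 = 141906*(1/7734575387212) = 70953/3867287693606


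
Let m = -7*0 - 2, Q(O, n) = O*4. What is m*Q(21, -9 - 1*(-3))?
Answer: -168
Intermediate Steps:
Q(O, n) = 4*O
m = -2 (m = 0 - 2 = -2)
m*Q(21, -9 - 1*(-3)) = -8*21 = -2*84 = -168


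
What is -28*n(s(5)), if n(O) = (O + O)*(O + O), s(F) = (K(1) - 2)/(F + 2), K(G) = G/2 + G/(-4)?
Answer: -7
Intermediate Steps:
K(G) = G/4 (K(G) = G*(½) + G*(-¼) = G/2 - G/4 = G/4)
s(F) = -7/(4*(2 + F)) (s(F) = ((¼)*1 - 2)/(F + 2) = (¼ - 2)/(2 + F) = -7/(4*(2 + F)))
n(O) = 4*O² (n(O) = (2*O)*(2*O) = 4*O²)
-28*n(s(5)) = -112*(-7/(8 + 4*5))² = -112*(-7/(8 + 20))² = -112*(-7/28)² = -112*(-7*1/28)² = -112*(-¼)² = -112/16 = -28*¼ = -7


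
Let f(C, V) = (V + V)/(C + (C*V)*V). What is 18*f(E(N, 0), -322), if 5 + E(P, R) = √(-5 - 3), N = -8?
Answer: 3864/228107 + 7728*I*√2/1140535 ≈ 0.016939 + 0.0095824*I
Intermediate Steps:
E(P, R) = -5 + 2*I*√2 (E(P, R) = -5 + √(-5 - 3) = -5 + √(-8) = -5 + 2*I*√2)
f(C, V) = 2*V/(C + C*V²) (f(C, V) = (2*V)/(C + C*V²) = 2*V/(C + C*V²))
18*f(E(N, 0), -322) = 18*(2*(-322)/(-5 + 2*I*√2*(1 + (-322)²))) = 18*(2*(-322)/(-5 + 2*I*√2*(1 + 103684))) = 18*(2*(-322)/(-5 + 2*I*√2*103685)) = 18*(2*(-322)*(1/103685)/(-5 + 2*I*√2)) = 18*(-644/(103685*(-5 + 2*I*√2))) = -11592/(103685*(-5 + 2*I*√2))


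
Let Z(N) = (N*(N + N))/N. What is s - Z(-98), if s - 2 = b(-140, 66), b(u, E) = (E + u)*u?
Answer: 10558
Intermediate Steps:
Z(N) = 2*N (Z(N) = (N*(2*N))/N = (2*N²)/N = 2*N)
b(u, E) = u*(E + u)
s = 10362 (s = 2 - 140*(66 - 140) = 2 - 140*(-74) = 2 + 10360 = 10362)
s - Z(-98) = 10362 - 2*(-98) = 10362 - 1*(-196) = 10362 + 196 = 10558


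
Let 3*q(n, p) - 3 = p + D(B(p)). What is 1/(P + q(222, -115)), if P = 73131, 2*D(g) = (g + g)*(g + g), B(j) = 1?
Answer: 3/219283 ≈ 1.3681e-5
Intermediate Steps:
D(g) = 2*g² (D(g) = ((g + g)*(g + g))/2 = ((2*g)*(2*g))/2 = (4*g²)/2 = 2*g²)
q(n, p) = 5/3 + p/3 (q(n, p) = 1 + (p + 2*1²)/3 = 1 + (p + 2*1)/3 = 1 + (p + 2)/3 = 1 + (2 + p)/3 = 1 + (⅔ + p/3) = 5/3 + p/3)
1/(P + q(222, -115)) = 1/(73131 + (5/3 + (⅓)*(-115))) = 1/(73131 + (5/3 - 115/3)) = 1/(73131 - 110/3) = 1/(219283/3) = 3/219283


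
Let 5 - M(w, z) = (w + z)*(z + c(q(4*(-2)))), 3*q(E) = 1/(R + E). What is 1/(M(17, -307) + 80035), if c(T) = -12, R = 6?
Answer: -1/12470 ≈ -8.0192e-5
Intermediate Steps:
q(E) = 1/(3*(6 + E))
M(w, z) = 5 - (-12 + z)*(w + z) (M(w, z) = 5 - (w + z)*(z - 12) = 5 - (w + z)*(-12 + z) = 5 - (-12 + z)*(w + z))
1/(M(17, -307) + 80035) = 1/((5 - 1*(-307)² + 12*17 + 12*(-307) - 1*17*(-307)) + 80035) = 1/((5 - 1*94249 + 204 - 3684 + 5219) + 80035) = 1/((5 - 94249 + 204 - 3684 + 5219) + 80035) = 1/(-92505 + 80035) = 1/(-12470) = -1/12470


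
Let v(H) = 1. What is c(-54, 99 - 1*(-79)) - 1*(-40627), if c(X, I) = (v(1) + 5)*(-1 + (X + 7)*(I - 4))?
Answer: -8447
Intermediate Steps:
c(X, I) = -6 + 6*(-4 + I)*(7 + X) (c(X, I) = (1 + 5)*(-1 + (X + 7)*(I - 4)) = 6*(-1 + (7 + X)*(-4 + I)) = 6*(-1 + (-4 + I)*(7 + X)) = -6 + 6*(-4 + I)*(7 + X))
c(-54, 99 - 1*(-79)) - 1*(-40627) = (-174 - 24*(-54) + 42*(99 - 1*(-79)) + 6*(99 - 1*(-79))*(-54)) - 1*(-40627) = (-174 + 1296 + 42*(99 + 79) + 6*(99 + 79)*(-54)) + 40627 = (-174 + 1296 + 42*178 + 6*178*(-54)) + 40627 = (-174 + 1296 + 7476 - 57672) + 40627 = -49074 + 40627 = -8447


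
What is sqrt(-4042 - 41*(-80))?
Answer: I*sqrt(762) ≈ 27.604*I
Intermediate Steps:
sqrt(-4042 - 41*(-80)) = sqrt(-4042 + 3280) = sqrt(-762) = I*sqrt(762)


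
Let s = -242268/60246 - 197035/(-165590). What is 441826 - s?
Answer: 146924804365105/332537838 ≈ 4.4183e+5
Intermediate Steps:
s = -941552917/332537838 (s = -242268*1/60246 - 197035*(-1/165590) = -40378/10041 + 39407/33118 = -941552917/332537838 ≈ -2.8314)
441826 - s = 441826 - 1*(-941552917/332537838) = 441826 + 941552917/332537838 = 146924804365105/332537838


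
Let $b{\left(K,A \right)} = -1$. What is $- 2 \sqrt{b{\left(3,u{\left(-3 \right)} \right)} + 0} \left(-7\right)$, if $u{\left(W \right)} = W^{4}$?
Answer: $14 i \approx 14.0 i$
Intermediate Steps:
$- 2 \sqrt{b{\left(3,u{\left(-3 \right)} \right)} + 0} \left(-7\right) = - 2 \sqrt{-1 + 0} \left(-7\right) = - 2 \sqrt{-1} \left(-7\right) = - 2 i \left(-7\right) = 14 i$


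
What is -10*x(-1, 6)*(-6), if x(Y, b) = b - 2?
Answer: 240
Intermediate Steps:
x(Y, b) = -2 + b
-10*x(-1, 6)*(-6) = -10*(-2 + 6)*(-6) = -10*4*(-6) = -40*(-6) = 240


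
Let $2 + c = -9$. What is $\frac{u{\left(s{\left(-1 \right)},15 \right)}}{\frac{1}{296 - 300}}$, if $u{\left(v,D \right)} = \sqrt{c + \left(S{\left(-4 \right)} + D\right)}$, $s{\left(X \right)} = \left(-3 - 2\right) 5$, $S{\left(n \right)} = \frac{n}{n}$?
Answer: $- 4 \sqrt{5} \approx -8.9443$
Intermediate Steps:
$S{\left(n \right)} = 1$
$c = -11$ ($c = -2 - 9 = -11$)
$s{\left(X \right)} = -25$ ($s{\left(X \right)} = \left(-5\right) 5 = -25$)
$u{\left(v,D \right)} = \sqrt{-10 + D}$ ($u{\left(v,D \right)} = \sqrt{-11 + \left(1 + D\right)} = \sqrt{-10 + D}$)
$\frac{u{\left(s{\left(-1 \right)},15 \right)}}{\frac{1}{296 - 300}} = \frac{\sqrt{-10 + 15}}{\frac{1}{296 - 300}} = \frac{\sqrt{5}}{\frac{1}{-4}} = \frac{\sqrt{5}}{- \frac{1}{4}} = \sqrt{5} \left(-4\right) = - 4 \sqrt{5}$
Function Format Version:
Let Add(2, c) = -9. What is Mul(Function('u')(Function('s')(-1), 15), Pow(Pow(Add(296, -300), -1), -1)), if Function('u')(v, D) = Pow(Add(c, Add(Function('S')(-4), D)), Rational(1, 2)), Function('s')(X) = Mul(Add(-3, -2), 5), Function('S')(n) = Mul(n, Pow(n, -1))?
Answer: Mul(-4, Pow(5, Rational(1, 2))) ≈ -8.9443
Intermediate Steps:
Function('S')(n) = 1
c = -11 (c = Add(-2, -9) = -11)
Function('s')(X) = -25 (Function('s')(X) = Mul(-5, 5) = -25)
Function('u')(v, D) = Pow(Add(-10, D), Rational(1, 2)) (Function('u')(v, D) = Pow(Add(-11, Add(1, D)), Rational(1, 2)) = Pow(Add(-10, D), Rational(1, 2)))
Mul(Function('u')(Function('s')(-1), 15), Pow(Pow(Add(296, -300), -1), -1)) = Mul(Pow(Add(-10, 15), Rational(1, 2)), Pow(Pow(Add(296, -300), -1), -1)) = Mul(Pow(5, Rational(1, 2)), Pow(Pow(-4, -1), -1)) = Mul(Pow(5, Rational(1, 2)), Pow(Rational(-1, 4), -1)) = Mul(Pow(5, Rational(1, 2)), -4) = Mul(-4, Pow(5, Rational(1, 2)))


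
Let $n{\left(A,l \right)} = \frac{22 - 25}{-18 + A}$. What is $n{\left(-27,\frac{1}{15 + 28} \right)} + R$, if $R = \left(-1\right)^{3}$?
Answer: $- \frac{14}{15} \approx -0.93333$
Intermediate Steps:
$n{\left(A,l \right)} = - \frac{3}{-18 + A}$
$R = -1$
$n{\left(-27,\frac{1}{15 + 28} \right)} + R = - \frac{3}{-18 - 27} - 1 = - \frac{3}{-45} - 1 = \left(-3\right) \left(- \frac{1}{45}\right) - 1 = \frac{1}{15} - 1 = - \frac{14}{15}$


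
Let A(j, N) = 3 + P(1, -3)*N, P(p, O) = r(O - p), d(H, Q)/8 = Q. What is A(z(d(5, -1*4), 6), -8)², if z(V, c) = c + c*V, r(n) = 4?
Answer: 841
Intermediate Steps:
d(H, Q) = 8*Q
P(p, O) = 4
z(V, c) = c + V*c
A(j, N) = 3 + 4*N
A(z(d(5, -1*4), 6), -8)² = (3 + 4*(-8))² = (3 - 32)² = (-29)² = 841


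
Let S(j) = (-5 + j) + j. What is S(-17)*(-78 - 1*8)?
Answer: 3354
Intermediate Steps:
S(j) = -5 + 2*j
S(-17)*(-78 - 1*8) = (-5 + 2*(-17))*(-78 - 1*8) = (-5 - 34)*(-78 - 8) = -39*(-86) = 3354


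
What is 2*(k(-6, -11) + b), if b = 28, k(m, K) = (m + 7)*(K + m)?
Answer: 22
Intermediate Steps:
k(m, K) = (7 + m)*(K + m)
2*(k(-6, -11) + b) = 2*(((-6)² + 7*(-11) + 7*(-6) - 11*(-6)) + 28) = 2*((36 - 77 - 42 + 66) + 28) = 2*(-17 + 28) = 2*11 = 22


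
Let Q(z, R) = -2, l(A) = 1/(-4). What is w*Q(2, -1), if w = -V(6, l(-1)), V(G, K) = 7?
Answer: 14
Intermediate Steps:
l(A) = -1/4
w = -7 (w = -1*7 = -7)
w*Q(2, -1) = -7*(-2) = 14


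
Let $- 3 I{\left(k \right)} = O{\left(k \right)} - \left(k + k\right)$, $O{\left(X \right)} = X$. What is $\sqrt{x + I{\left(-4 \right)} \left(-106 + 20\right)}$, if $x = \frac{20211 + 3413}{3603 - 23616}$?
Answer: $\frac{20 \sqrt{113633814}}{20013} \approx 10.653$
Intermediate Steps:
$x = - \frac{23624}{20013}$ ($x = \frac{23624}{-20013} = 23624 \left(- \frac{1}{20013}\right) = - \frac{23624}{20013} \approx -1.1804$)
$I{\left(k \right)} = \frac{k}{3}$ ($I{\left(k \right)} = - \frac{k - \left(k + k\right)}{3} = - \frac{k - 2 k}{3} = - \frac{\left(-1\right) k}{3} = \frac{k}{3}$)
$\sqrt{x + I{\left(-4 \right)} \left(-106 + 20\right)} = \sqrt{- \frac{23624}{20013} + \frac{1}{3} \left(-4\right) \left(-106 + 20\right)} = \sqrt{- \frac{23624}{20013} - - \frac{344}{3}} = \sqrt{- \frac{23624}{20013} + \frac{344}{3}} = \sqrt{\frac{2271200}{20013}} = \frac{20 \sqrt{113633814}}{20013}$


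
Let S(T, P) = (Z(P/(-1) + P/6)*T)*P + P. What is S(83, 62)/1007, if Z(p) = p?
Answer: -797444/3021 ≈ -263.97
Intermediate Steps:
S(T, P) = P - 5*T*P**2/6 (S(T, P) = ((P/(-1) + P/6)*T)*P + P = ((P*(-1) + P*(1/6))*T)*P + P = ((-P + P/6)*T)*P + P = ((-5*P/6)*T)*P + P = (-5*P*T/6)*P + P = -5*T*P**2/6 + P = P - 5*T*P**2/6)
S(83, 62)/1007 = ((1/6)*62*(6 - 5*62*83))/1007 = ((1/6)*62*(6 - 25730))*(1/1007) = ((1/6)*62*(-25724))*(1/1007) = -797444/3*1/1007 = -797444/3021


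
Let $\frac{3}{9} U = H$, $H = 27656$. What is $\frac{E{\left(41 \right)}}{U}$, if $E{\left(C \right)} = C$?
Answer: $\frac{41}{82968} \approx 0.00049417$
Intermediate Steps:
$U = 82968$ ($U = 3 \cdot 27656 = 82968$)
$\frac{E{\left(41 \right)}}{U} = \frac{41}{82968}$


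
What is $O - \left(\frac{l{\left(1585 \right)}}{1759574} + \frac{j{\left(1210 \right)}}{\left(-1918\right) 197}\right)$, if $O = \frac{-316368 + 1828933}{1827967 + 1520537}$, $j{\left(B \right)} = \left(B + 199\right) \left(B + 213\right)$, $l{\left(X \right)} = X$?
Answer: $\frac{3204250635173309173}{556561544842246104} \approx 5.7572$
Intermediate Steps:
$j{\left(B \right)} = \left(199 + B\right) \left(213 + B\right)$
$O = \frac{1512565}{3348504} \approx 0.45171$
$O - \left(\frac{l{\left(1585 \right)}}{1759574} + \frac{j{\left(1210 \right)}}{\left(-1918\right) 197}\right) = \frac{1512565}{3348504} - \left(\frac{1585}{1759574} + \frac{42387 + 1210^{2} + 412 \cdot 1210}{\left(-1918\right) 197}\right) = \frac{1512565}{3348504} - \left(1585 \cdot \frac{1}{1759574} + \frac{42387 + 1464100 + 498520}{-377846}\right) = \frac{1512565}{3348504} - \left(\frac{1585}{1759574} + 2005007 \left(- \frac{1}{377846}\right)\right) = \frac{1512565}{3348504} - \left(\frac{1585}{1759574} - \frac{2005007}{377846}\right) = \frac{1512565}{3348504} - - \frac{881839825277}{166211999401} = \frac{1512565}{3348504} + \frac{881839825277}{166211999401} = \frac{3204250635173309173}{556561544842246104}$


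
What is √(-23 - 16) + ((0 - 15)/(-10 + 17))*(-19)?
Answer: 285/7 + I*√39 ≈ 40.714 + 6.245*I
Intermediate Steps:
√(-23 - 16) + ((0 - 15)/(-10 + 17))*(-19) = √(-39) - 15/7*(-19) = I*√39 - 15*⅐*(-19) = I*√39 - 15/7*(-19) = I*√39 + 285/7 = 285/7 + I*√39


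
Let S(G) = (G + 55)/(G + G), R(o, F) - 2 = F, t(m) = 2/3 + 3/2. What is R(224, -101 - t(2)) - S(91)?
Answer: -55675/546 ≈ -101.97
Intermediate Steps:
t(m) = 13/6 (t(m) = 2*(⅓) + 3*(½) = ⅔ + 3/2 = 13/6)
R(o, F) = 2 + F
S(G) = (55 + G)/(2*G) (S(G) = (55 + G)/((2*G)) = (55 + G)*(1/(2*G)) = (55 + G)/(2*G))
R(224, -101 - t(2)) - S(91) = (2 + (-101 - 1*13/6)) - (55 + 91)/(2*91) = (2 + (-101 - 13/6)) - 146/(2*91) = (2 - 619/6) - 1*73/91 = -607/6 - 73/91 = -55675/546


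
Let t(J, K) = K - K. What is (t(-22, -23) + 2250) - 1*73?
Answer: 2177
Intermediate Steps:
t(J, K) = 0
(t(-22, -23) + 2250) - 1*73 = (0 + 2250) - 1*73 = 2250 - 73 = 2177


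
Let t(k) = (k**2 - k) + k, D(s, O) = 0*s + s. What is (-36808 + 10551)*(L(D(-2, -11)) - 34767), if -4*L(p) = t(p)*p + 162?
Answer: 1827776027/2 ≈ 9.1389e+8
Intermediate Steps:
D(s, O) = s (D(s, O) = 0 + s = s)
t(k) = k**2
L(p) = -81/2 - p**3/4 (L(p) = -(p**2*p + 162)/4 = -(p**3 + 162)/4 = -(162 + p**3)/4 = -81/2 - p**3/4)
(-36808 + 10551)*(L(D(-2, -11)) - 34767) = (-36808 + 10551)*((-81/2 - 1/4*(-2)**3) - 34767) = -26257*((-81/2 - 1/4*(-8)) - 34767) = -26257*((-81/2 + 2) - 34767) = -26257*(-77/2 - 34767) = -26257*(-69611/2) = 1827776027/2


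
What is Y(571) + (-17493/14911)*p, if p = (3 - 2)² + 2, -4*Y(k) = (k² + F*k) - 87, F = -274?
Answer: -631906104/14911 ≈ -42379.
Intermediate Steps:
Y(k) = 87/4 - k²/4 + 137*k/2 (Y(k) = -((k² - 274*k) - 87)/4 = -(-87 + k² - 274*k)/4 = 87/4 - k²/4 + 137*k/2)
p = 3 (p = 1² + 2 = 1 + 2 = 3)
Y(571) + (-17493/14911)*p = (87/4 - ¼*571² + (137/2)*571) - 17493/14911*3 = (87/4 - ¼*326041 + 78227/2) - 17493*1/14911*3 = (87/4 - 326041/4 + 78227/2) - 17493/14911*3 = -42375 - 52479/14911 = -631906104/14911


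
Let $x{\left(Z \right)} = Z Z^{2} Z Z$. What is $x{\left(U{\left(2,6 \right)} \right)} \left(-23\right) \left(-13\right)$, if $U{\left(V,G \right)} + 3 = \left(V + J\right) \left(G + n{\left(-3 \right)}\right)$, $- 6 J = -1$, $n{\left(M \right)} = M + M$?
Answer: $-72657$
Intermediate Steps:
$n{\left(M \right)} = 2 M$
$J = \frac{1}{6}$ ($J = \left(- \frac{1}{6}\right) \left(-1\right) = \frac{1}{6} \approx 0.16667$)
$U{\left(V,G \right)} = -3 + \left(-6 + G\right) \left(\frac{1}{6} + V\right)$ ($U{\left(V,G \right)} = -3 + \left(V + \frac{1}{6}\right) \left(G + 2 \left(-3\right)\right) = -3 + \left(\frac{1}{6} + V\right) \left(G - 6\right) = -3 + \left(\frac{1}{6} + V\right) \left(-6 + G\right) = -3 + \left(-6 + G\right) \left(\frac{1}{6} + V\right)$)
$x{\left(Z \right)} = Z^{5}$ ($x{\left(Z \right)} = Z^{3} Z Z = Z^{4} Z = Z^{5}$)
$x{\left(U{\left(2,6 \right)} \right)} \left(-23\right) \left(-13\right) = \left(-4 - 12 + \frac{1}{6} \cdot 6 + 6 \cdot 2\right)^{5} \left(-23\right) \left(-13\right) = \left(-4 - 12 + 1 + 12\right)^{5} \left(-23\right) \left(-13\right) = \left(-3\right)^{5} \left(-23\right) \left(-13\right) = \left(-243\right) \left(-23\right) \left(-13\right) = 5589 \left(-13\right) = -72657$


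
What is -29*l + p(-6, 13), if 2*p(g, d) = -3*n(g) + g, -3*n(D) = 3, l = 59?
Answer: -3425/2 ≈ -1712.5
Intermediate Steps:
n(D) = -1 (n(D) = -1/3*3 = -1)
p(g, d) = 3/2 + g/2 (p(g, d) = (-3*(-1) + g)/2 = (3 + g)/2 = 3/2 + g/2)
-29*l + p(-6, 13) = -29*59 + (3/2 + (1/2)*(-6)) = -1711 + (3/2 - 3) = -1711 - 3/2 = -3425/2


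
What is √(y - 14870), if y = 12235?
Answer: I*√2635 ≈ 51.332*I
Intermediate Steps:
√(y - 14870) = √(12235 - 14870) = √(-2635) = I*√2635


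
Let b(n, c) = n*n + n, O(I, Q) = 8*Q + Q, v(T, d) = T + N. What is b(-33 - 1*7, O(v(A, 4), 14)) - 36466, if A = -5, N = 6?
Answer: -34906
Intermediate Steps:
v(T, d) = 6 + T (v(T, d) = T + 6 = 6 + T)
O(I, Q) = 9*Q
b(n, c) = n + n² (b(n, c) = n² + n = n + n²)
b(-33 - 1*7, O(v(A, 4), 14)) - 36466 = (-33 - 1*7)*(1 + (-33 - 1*7)) - 36466 = (-33 - 7)*(1 + (-33 - 7)) - 36466 = -40*(1 - 40) - 36466 = -40*(-39) - 36466 = 1560 - 36466 = -34906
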